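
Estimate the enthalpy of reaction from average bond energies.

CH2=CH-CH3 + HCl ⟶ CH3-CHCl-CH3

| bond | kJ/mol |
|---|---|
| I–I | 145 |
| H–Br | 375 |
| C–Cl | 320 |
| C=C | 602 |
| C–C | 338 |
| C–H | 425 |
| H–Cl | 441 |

ΔH ≈ −40 kJ

Bonds broken (reactants):
  C–C: 1 × 338 = 338
  C–H: 6 × 425 = 2550
  C=C: 1 × 602 = 602
  H–Cl: 1 × 441 = 441
  Σ(broken) = 3931 kJ
Bonds formed (products):
  C–C: 2 × 338 = 676
  C–Cl: 1 × 320 = 320
  C–H: 7 × 425 = 2975
  Σ(formed) = 3971 kJ
ΔH = Σ(broken) − Σ(formed) = 3931 − 3971 = −40 kJ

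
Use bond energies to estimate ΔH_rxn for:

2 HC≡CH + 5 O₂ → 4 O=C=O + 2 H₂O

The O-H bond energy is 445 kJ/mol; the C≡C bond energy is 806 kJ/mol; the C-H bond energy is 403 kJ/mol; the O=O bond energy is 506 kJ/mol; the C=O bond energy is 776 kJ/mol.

Bonds broken (reactants):
  C≡C: 2 × 806 = 1612
  C-H: 4 × 403 = 1612
  O=O: 5 × 506 = 2530
  Σ(broken) = 5754 kJ
Bonds formed (products):
  C=O: 8 × 776 = 6208
  O-H: 4 × 445 = 1780
  Σ(formed) = 7988 kJ
ΔH = Σ(broken) − Σ(formed) = 5754 − 7988 = −2234 kJ

ΔH ≈ −2234 kJ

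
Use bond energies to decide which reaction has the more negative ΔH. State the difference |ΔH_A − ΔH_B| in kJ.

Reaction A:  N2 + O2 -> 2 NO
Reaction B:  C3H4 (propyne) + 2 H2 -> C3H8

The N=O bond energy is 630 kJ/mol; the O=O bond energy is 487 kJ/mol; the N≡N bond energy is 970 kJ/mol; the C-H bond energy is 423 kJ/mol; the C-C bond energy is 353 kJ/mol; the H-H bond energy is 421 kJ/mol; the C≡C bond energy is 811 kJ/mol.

Reaction A:
  Bonds broken (reactants):
    N≡N: 1 × 970 = 970
    O=O: 1 × 487 = 487
    Σ(broken) = 1457 kJ
  Bonds formed (products):
    N=O: 2 × 630 = 1260
    Σ(formed) = 1260 kJ
  ΔH_A = 1457 − 1260 = +197 kJ
Reaction B:
  Bonds broken (reactants):
    C≡C: 1 × 811 = 811
    C-C: 1 × 353 = 353
    C-H: 4 × 423 = 1692
    H-H: 2 × 421 = 842
    Σ(broken) = 3698 kJ
  Bonds formed (products):
    C-C: 2 × 353 = 706
    C-H: 8 × 423 = 3384
    Σ(formed) = 4090 kJ
  ΔH_B = 3698 − 4090 = −392 kJ
ΔH_A − ΔH_B = +589 kJ, so reaction B has the more negative ΔH; |ΔH_A − ΔH_B| = 589 kJ.

Reaction B, by 589 kJ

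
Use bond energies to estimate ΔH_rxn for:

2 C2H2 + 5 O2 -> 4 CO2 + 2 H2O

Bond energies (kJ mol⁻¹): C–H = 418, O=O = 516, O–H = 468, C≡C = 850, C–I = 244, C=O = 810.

ΔH ≈ −2400 kJ

Bonds broken (reactants):
  C≡C: 2 × 850 = 1700
  C–H: 4 × 418 = 1672
  O=O: 5 × 516 = 2580
  Σ(broken) = 5952 kJ
Bonds formed (products):
  C=O: 8 × 810 = 6480
  O–H: 4 × 468 = 1872
  Σ(formed) = 8352 kJ
ΔH = Σ(broken) − Σ(formed) = 5952 − 8352 = −2400 kJ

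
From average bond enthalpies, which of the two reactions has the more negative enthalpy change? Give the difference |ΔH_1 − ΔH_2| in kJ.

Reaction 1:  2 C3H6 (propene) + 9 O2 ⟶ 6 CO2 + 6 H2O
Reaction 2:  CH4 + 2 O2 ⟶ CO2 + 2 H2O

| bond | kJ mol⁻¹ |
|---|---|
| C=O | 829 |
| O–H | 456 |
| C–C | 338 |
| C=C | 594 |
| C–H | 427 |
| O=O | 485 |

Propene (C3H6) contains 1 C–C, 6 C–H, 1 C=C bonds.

Reaction 1:
  Bonds broken (reactants):
    C–C: 2 × 338 = 676
    C–H: 12 × 427 = 5124
    C=C: 2 × 594 = 1188
    O=O: 9 × 485 = 4365
    Σ(broken) = 11353 kJ
  Bonds formed (products):
    C=O: 12 × 829 = 9948
    O–H: 12 × 456 = 5472
    Σ(formed) = 15420 kJ
  ΔH_1 = 11353 − 15420 = −4067 kJ
Reaction 2:
  Bonds broken (reactants):
    C–H: 4 × 427 = 1708
    O=O: 2 × 485 = 970
    Σ(broken) = 2678 kJ
  Bonds formed (products):
    C=O: 2 × 829 = 1658
    O–H: 4 × 456 = 1824
    Σ(formed) = 3482 kJ
  ΔH_2 = 2678 − 3482 = −804 kJ
ΔH_1 − ΔH_2 = −3263 kJ, so reaction 1 has the more negative ΔH; |ΔH_1 − ΔH_2| = 3263 kJ.

Reaction 1, by 3263 kJ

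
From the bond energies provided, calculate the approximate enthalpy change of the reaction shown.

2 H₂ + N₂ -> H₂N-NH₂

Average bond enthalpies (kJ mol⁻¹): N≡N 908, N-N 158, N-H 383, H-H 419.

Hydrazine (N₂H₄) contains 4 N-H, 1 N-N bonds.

Bonds broken (reactants):
  H-H: 2 × 419 = 838
  N≡N: 1 × 908 = 908
  Σ(broken) = 1746 kJ
Bonds formed (products):
  N-H: 4 × 383 = 1532
  N-N: 1 × 158 = 158
  Σ(formed) = 1690 kJ
ΔH = Σ(broken) − Σ(formed) = 1746 − 1690 = +56 kJ

ΔH ≈ +56 kJ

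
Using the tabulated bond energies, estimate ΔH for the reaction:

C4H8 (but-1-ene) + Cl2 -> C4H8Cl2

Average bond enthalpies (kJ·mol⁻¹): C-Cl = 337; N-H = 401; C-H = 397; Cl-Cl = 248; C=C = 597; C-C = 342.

ΔH ≈ −171 kJ

Bonds broken (reactants):
  C-C: 2 × 342 = 684
  C-H: 8 × 397 = 3176
  C=C: 1 × 597 = 597
  Cl-Cl: 1 × 248 = 248
  Σ(broken) = 4705 kJ
Bonds formed (products):
  C-C: 3 × 342 = 1026
  C-Cl: 2 × 337 = 674
  C-H: 8 × 397 = 3176
  Σ(formed) = 4876 kJ
ΔH = Σ(broken) − Σ(formed) = 4705 − 4876 = −171 kJ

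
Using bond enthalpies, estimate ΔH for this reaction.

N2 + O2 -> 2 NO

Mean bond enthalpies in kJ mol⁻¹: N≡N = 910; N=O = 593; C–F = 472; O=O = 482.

ΔH ≈ +206 kJ

Bonds broken (reactants):
  N≡N: 1 × 910 = 910
  O=O: 1 × 482 = 482
  Σ(broken) = 1392 kJ
Bonds formed (products):
  N=O: 2 × 593 = 1186
  Σ(formed) = 1186 kJ
ΔH = Σ(broken) − Σ(formed) = 1392 − 1186 = +206 kJ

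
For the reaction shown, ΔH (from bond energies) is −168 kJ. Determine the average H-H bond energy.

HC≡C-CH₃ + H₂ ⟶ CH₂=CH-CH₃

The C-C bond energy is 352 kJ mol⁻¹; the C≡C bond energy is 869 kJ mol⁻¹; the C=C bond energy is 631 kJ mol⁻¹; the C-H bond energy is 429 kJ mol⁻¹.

D(H-H) ≈ 452 kJ/mol

Let D be the H-H bond energy.
Σ(broken) = 1×869 + 1×352 + 4×429 + 1×D = 2937 + D
Σ(formed) = 1×352 + 6×429 + 1×631 = 3557
ΔH = Σ(broken) − Σ(formed) = (2937 + D) − (3557) = −620 + D
Setting this equal to −168 kJ gives D = 452 kJ/mol.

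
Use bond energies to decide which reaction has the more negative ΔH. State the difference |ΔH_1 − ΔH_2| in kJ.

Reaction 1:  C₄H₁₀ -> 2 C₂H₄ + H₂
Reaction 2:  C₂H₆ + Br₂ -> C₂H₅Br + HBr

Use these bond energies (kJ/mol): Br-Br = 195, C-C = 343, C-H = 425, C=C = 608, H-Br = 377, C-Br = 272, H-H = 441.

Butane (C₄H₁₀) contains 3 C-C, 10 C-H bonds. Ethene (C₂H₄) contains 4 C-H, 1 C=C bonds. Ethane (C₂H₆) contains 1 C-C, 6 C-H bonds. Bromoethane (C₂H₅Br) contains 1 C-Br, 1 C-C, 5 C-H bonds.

Reaction 1:
  Bonds broken (reactants):
    C-C: 3 × 343 = 1029
    C-H: 10 × 425 = 4250
    Σ(broken) = 5279 kJ
  Bonds formed (products):
    C-H: 8 × 425 = 3400
    C=C: 2 × 608 = 1216
    H-H: 1 × 441 = 441
    Σ(formed) = 5057 kJ
  ΔH_1 = 5279 − 5057 = +222 kJ
Reaction 2:
  Bonds broken (reactants):
    Br-Br: 1 × 195 = 195
    C-C: 1 × 343 = 343
    C-H: 6 × 425 = 2550
    Σ(broken) = 3088 kJ
  Bonds formed (products):
    C-Br: 1 × 272 = 272
    C-C: 1 × 343 = 343
    C-H: 5 × 425 = 2125
    H-Br: 1 × 377 = 377
    Σ(formed) = 3117 kJ
  ΔH_2 = 3088 − 3117 = −29 kJ
ΔH_1 − ΔH_2 = +251 kJ, so reaction 2 has the more negative ΔH; |ΔH_1 − ΔH_2| = 251 kJ.

Reaction 2, by 251 kJ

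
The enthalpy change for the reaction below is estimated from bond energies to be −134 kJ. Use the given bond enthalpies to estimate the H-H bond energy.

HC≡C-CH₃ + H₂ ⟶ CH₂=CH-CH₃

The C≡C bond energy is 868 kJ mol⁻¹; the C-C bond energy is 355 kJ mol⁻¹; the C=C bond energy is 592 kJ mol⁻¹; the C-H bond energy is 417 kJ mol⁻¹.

D(H-H) ≈ 424 kJ/mol

Let D be the H-H bond energy.
Σ(broken) = 1×868 + 1×355 + 4×417 + 1×D = 2891 + D
Σ(formed) = 1×355 + 6×417 + 1×592 = 3449
ΔH = Σ(broken) − Σ(formed) = (2891 + D) − (3449) = −558 + D
Setting this equal to −134 kJ gives D = 424 kJ/mol.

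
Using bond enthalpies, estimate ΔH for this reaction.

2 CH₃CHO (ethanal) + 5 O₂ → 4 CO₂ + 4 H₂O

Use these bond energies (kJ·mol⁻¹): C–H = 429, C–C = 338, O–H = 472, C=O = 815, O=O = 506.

ΔH ≈ −2028 kJ

Bonds broken (reactants):
  C–C: 2 × 338 = 676
  C–H: 8 × 429 = 3432
  C=O: 2 × 815 = 1630
  O=O: 5 × 506 = 2530
  Σ(broken) = 8268 kJ
Bonds formed (products):
  C=O: 8 × 815 = 6520
  O–H: 8 × 472 = 3776
  Σ(formed) = 10296 kJ
ΔH = Σ(broken) − Σ(formed) = 8268 − 10296 = −2028 kJ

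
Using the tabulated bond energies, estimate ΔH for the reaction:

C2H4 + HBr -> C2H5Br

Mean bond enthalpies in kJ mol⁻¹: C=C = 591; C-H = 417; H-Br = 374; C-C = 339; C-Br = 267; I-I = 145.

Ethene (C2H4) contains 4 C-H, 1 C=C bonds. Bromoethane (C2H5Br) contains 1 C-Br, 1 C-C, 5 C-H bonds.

ΔH ≈ −58 kJ

Bonds broken (reactants):
  C-H: 4 × 417 = 1668
  C=C: 1 × 591 = 591
  H-Br: 1 × 374 = 374
  Σ(broken) = 2633 kJ
Bonds formed (products):
  C-Br: 1 × 267 = 267
  C-C: 1 × 339 = 339
  C-H: 5 × 417 = 2085
  Σ(formed) = 2691 kJ
ΔH = Σ(broken) − Σ(formed) = 2633 − 2691 = −58 kJ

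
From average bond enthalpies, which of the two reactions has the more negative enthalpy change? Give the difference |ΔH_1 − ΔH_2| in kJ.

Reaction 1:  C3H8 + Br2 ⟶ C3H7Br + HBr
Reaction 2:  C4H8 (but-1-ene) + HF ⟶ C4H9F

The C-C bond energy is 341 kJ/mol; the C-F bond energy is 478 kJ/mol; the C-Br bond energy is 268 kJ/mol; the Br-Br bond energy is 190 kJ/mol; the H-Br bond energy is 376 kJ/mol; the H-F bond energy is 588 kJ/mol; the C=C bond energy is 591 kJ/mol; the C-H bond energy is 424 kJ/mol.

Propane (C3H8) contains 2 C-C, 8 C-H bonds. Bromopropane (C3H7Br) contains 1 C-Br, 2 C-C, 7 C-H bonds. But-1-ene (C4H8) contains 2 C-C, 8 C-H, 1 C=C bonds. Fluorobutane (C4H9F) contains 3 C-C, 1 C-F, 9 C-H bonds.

Reaction 1:
  Bonds broken (reactants):
    Br-Br: 1 × 190 = 190
    C-C: 2 × 341 = 682
    C-H: 8 × 424 = 3392
    Σ(broken) = 4264 kJ
  Bonds formed (products):
    C-Br: 1 × 268 = 268
    C-C: 2 × 341 = 682
    C-H: 7 × 424 = 2968
    H-Br: 1 × 376 = 376
    Σ(formed) = 4294 kJ
  ΔH_1 = 4264 − 4294 = −30 kJ
Reaction 2:
  Bonds broken (reactants):
    C-C: 2 × 341 = 682
    C-H: 8 × 424 = 3392
    C=C: 1 × 591 = 591
    H-F: 1 × 588 = 588
    Σ(broken) = 5253 kJ
  Bonds formed (products):
    C-C: 3 × 341 = 1023
    C-F: 1 × 478 = 478
    C-H: 9 × 424 = 3816
    Σ(formed) = 5317 kJ
  ΔH_2 = 5253 − 5317 = −64 kJ
ΔH_1 − ΔH_2 = +34 kJ, so reaction 2 has the more negative ΔH; |ΔH_1 − ΔH_2| = 34 kJ.

Reaction 2, by 34 kJ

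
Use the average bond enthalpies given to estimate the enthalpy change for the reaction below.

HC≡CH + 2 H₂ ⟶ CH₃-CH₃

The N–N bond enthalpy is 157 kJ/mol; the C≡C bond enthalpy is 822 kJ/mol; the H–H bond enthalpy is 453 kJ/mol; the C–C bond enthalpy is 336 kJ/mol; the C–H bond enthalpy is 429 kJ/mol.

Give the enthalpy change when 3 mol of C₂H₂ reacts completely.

ΔH = −972 kJ

Bonds broken (reactants):
  C≡C: 1 × 822 = 822
  C–H: 2 × 429 = 858
  H–H: 2 × 453 = 906
  Σ(broken) = 2586 kJ
Bonds formed (products):
  C–C: 1 × 336 = 336
  C–H: 6 × 429 = 2574
  Σ(formed) = 2910 kJ
ΔH = Σ(broken) − Σ(formed) = 2586 − 2910 = −324 kJ
For 3× the reaction as written: 3 × (−324) = −972 kJ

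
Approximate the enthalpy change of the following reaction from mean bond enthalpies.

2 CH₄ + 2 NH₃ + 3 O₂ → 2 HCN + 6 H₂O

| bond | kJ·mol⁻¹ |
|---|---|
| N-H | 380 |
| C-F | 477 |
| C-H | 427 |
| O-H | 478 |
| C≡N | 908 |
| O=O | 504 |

ΔH ≈ −1198 kJ

Bonds broken (reactants):
  C-H: 8 × 427 = 3416
  N-H: 6 × 380 = 2280
  O=O: 3 × 504 = 1512
  Σ(broken) = 7208 kJ
Bonds formed (products):
  C≡N: 2 × 908 = 1816
  C-H: 2 × 427 = 854
  O-H: 12 × 478 = 5736
  Σ(formed) = 8406 kJ
ΔH = Σ(broken) − Σ(formed) = 7208 − 8406 = −1198 kJ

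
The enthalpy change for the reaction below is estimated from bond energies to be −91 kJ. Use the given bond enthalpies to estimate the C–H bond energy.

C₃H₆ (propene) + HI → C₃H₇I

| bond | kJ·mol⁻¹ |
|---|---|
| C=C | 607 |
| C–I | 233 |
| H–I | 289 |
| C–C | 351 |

Let D be the C–H bond energy.
Σ(broken) = 1×351 + 6×D + 1×607 + 1×289 = 1247 + 6D
Σ(formed) = 2×351 + 7×D + 1×233 = 935 + 7D
ΔH = Σ(broken) − Σ(formed) = (1247 + 6D) − (935 + 7D) = +312 − D
Setting this equal to −91 kJ gives D = 403 kJ/mol.

D(C–H) ≈ 403 kJ/mol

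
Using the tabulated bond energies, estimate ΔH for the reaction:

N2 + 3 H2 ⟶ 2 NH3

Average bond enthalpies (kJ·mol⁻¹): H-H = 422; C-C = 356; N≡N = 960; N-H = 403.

ΔH ≈ −192 kJ

Bonds broken (reactants):
  H-H: 3 × 422 = 1266
  N≡N: 1 × 960 = 960
  Σ(broken) = 2226 kJ
Bonds formed (products):
  N-H: 6 × 403 = 2418
  Σ(formed) = 2418 kJ
ΔH = Σ(broken) − Σ(formed) = 2226 − 2418 = −192 kJ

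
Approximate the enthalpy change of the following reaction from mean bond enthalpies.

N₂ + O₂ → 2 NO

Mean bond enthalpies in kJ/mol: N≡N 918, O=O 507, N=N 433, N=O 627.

ΔH ≈ +171 kJ

Bonds broken (reactants):
  N≡N: 1 × 918 = 918
  O=O: 1 × 507 = 507
  Σ(broken) = 1425 kJ
Bonds formed (products):
  N=O: 2 × 627 = 1254
  Σ(formed) = 1254 kJ
ΔH = Σ(broken) − Σ(formed) = 1425 − 1254 = +171 kJ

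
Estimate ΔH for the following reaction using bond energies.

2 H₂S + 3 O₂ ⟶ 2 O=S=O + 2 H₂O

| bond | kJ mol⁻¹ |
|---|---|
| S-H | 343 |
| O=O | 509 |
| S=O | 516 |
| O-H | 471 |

Bonds broken (reactants):
  O=O: 3 × 509 = 1527
  S-H: 4 × 343 = 1372
  Σ(broken) = 2899 kJ
Bonds formed (products):
  O-H: 4 × 471 = 1884
  S=O: 4 × 516 = 2064
  Σ(formed) = 3948 kJ
ΔH = Σ(broken) − Σ(formed) = 2899 − 3948 = −1049 kJ

ΔH ≈ −1049 kJ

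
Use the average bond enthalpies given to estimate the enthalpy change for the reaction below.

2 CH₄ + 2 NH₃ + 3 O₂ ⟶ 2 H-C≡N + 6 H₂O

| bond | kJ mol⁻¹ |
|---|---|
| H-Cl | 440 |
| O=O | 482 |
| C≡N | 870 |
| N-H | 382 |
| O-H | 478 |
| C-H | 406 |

ΔH ≈ −1302 kJ

Bonds broken (reactants):
  C-H: 8 × 406 = 3248
  N-H: 6 × 382 = 2292
  O=O: 3 × 482 = 1446
  Σ(broken) = 6986 kJ
Bonds formed (products):
  C≡N: 2 × 870 = 1740
  C-H: 2 × 406 = 812
  O-H: 12 × 478 = 5736
  Σ(formed) = 8288 kJ
ΔH = Σ(broken) − Σ(formed) = 6986 − 8288 = −1302 kJ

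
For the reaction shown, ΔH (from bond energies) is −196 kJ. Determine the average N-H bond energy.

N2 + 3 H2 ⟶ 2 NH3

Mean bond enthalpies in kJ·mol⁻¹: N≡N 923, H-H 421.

D(N-H) ≈ 397 kJ/mol

Let D be the N-H bond energy.
Σ(broken) = 3×421 + 1×923 = 2186
Σ(formed) = 6×D = 6D
ΔH = Σ(broken) − Σ(formed) = (2186) − (6D) = +2186 − 6D
Setting this equal to −196 kJ gives 6D = 2382, so D = 397 kJ/mol.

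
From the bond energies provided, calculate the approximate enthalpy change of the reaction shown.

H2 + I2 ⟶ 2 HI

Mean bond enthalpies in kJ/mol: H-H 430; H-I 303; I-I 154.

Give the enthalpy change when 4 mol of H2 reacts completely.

ΔH = −88 kJ

Bonds broken (reactants):
  H-H: 1 × 430 = 430
  I-I: 1 × 154 = 154
  Σ(broken) = 584 kJ
Bonds formed (products):
  H-I: 2 × 303 = 606
  Σ(formed) = 606 kJ
ΔH = Σ(broken) − Σ(formed) = 584 − 606 = −22 kJ
For 4× the reaction as written: 4 × (−22) = −88 kJ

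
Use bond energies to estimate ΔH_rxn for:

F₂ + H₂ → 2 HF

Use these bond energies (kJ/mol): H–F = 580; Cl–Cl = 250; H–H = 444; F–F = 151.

ΔH ≈ −565 kJ

Bonds broken (reactants):
  F–F: 1 × 151 = 151
  H–H: 1 × 444 = 444
  Σ(broken) = 595 kJ
Bonds formed (products):
  H–F: 2 × 580 = 1160
  Σ(formed) = 1160 kJ
ΔH = Σ(broken) − Σ(formed) = 595 − 1160 = −565 kJ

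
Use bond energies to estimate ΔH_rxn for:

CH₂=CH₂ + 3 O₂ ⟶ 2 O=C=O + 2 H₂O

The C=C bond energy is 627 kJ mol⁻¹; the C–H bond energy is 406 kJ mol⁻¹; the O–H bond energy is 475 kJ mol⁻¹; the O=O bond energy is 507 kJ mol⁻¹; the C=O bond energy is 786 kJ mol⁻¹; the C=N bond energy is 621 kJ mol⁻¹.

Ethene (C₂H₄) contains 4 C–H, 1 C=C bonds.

Bonds broken (reactants):
  C–H: 4 × 406 = 1624
  C=C: 1 × 627 = 627
  O=O: 3 × 507 = 1521
  Σ(broken) = 3772 kJ
Bonds formed (products):
  C=O: 4 × 786 = 3144
  O–H: 4 × 475 = 1900
  Σ(formed) = 5044 kJ
ΔH = Σ(broken) − Σ(formed) = 3772 − 5044 = −1272 kJ

ΔH ≈ −1272 kJ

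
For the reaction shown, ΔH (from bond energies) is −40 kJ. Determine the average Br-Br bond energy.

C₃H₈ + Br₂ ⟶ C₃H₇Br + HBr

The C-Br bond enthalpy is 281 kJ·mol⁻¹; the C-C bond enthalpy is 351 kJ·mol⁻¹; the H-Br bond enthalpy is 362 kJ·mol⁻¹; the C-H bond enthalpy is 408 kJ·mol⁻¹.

D(Br-Br) ≈ 195 kJ/mol

Let D be the Br-Br bond energy.
Σ(broken) = 1×D + 2×351 + 8×408 = 3966 + D
Σ(formed) = 1×281 + 2×351 + 7×408 + 1×362 = 4201
ΔH = Σ(broken) − Σ(formed) = (3966 + D) − (4201) = −235 + D
Setting this equal to −40 kJ gives D = 195 kJ/mol.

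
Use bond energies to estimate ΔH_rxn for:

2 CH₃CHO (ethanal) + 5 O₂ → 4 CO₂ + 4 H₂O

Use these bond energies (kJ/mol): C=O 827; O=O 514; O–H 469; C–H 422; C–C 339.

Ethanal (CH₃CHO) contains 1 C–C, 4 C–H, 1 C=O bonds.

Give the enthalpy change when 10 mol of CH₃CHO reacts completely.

ΔH = −10450 kJ

Bonds broken (reactants):
  C–C: 2 × 339 = 678
  C–H: 8 × 422 = 3376
  C=O: 2 × 827 = 1654
  O=O: 5 × 514 = 2570
  Σ(broken) = 8278 kJ
Bonds formed (products):
  C=O: 8 × 827 = 6616
  O–H: 8 × 469 = 3752
  Σ(formed) = 10368 kJ
ΔH = Σ(broken) − Σ(formed) = 8278 − 10368 = −2090 kJ
For 5× the reaction as written: 5 × (−2090) = −10450 kJ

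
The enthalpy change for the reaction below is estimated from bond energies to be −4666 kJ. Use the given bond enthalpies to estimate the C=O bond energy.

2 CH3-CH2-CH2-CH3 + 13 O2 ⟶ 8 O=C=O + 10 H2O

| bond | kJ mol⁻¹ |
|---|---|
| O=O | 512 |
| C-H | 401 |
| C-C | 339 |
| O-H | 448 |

Let D be the C=O bond energy.
Σ(broken) = 6×339 + 20×401 + 13×512 = 16710
Σ(formed) = 16×D + 20×448 = 8960 + 16D
ΔH = Σ(broken) − Σ(formed) = (16710) − (8960 + 16D) = +7750 − 16D
Setting this equal to −4666 kJ gives 16D = 12416, so D = 776 kJ/mol.

D(C=O) ≈ 776 kJ/mol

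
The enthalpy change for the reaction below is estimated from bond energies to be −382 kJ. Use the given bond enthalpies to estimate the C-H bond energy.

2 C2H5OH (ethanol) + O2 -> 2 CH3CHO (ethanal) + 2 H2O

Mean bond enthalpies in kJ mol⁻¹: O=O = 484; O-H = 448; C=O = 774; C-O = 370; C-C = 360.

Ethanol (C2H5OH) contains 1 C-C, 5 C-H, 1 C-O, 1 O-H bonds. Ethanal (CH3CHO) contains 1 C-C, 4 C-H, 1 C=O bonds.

Let D be the C-H bond energy.
Σ(broken) = 2×360 + 10×D + 2×370 + 2×448 + 1×484 = 2840 + 10D
Σ(formed) = 2×360 + 8×D + 2×774 + 4×448 = 4060 + 8D
ΔH = Σ(broken) − Σ(formed) = (2840 + 10D) − (4060 + 8D) = −1220 + 2D
Setting this equal to −382 kJ gives 2D = 838, so D = 419 kJ/mol.

D(C-H) ≈ 419 kJ/mol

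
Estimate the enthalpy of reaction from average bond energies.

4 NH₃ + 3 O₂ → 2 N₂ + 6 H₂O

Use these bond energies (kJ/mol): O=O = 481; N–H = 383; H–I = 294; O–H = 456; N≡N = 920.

ΔH ≈ −1273 kJ

Bonds broken (reactants):
  N–H: 12 × 383 = 4596
  O=O: 3 × 481 = 1443
  Σ(broken) = 6039 kJ
Bonds formed (products):
  N≡N: 2 × 920 = 1840
  O–H: 12 × 456 = 5472
  Σ(formed) = 7312 kJ
ΔH = Σ(broken) − Σ(formed) = 6039 − 7312 = −1273 kJ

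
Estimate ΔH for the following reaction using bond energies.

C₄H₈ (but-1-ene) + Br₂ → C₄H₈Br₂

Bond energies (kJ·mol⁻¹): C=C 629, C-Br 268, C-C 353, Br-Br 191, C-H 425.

ΔH ≈ −69 kJ

Bonds broken (reactants):
  Br-Br: 1 × 191 = 191
  C-C: 2 × 353 = 706
  C-H: 8 × 425 = 3400
  C=C: 1 × 629 = 629
  Σ(broken) = 4926 kJ
Bonds formed (products):
  C-Br: 2 × 268 = 536
  C-C: 3 × 353 = 1059
  C-H: 8 × 425 = 3400
  Σ(formed) = 4995 kJ
ΔH = Σ(broken) − Σ(formed) = 4926 − 4995 = −69 kJ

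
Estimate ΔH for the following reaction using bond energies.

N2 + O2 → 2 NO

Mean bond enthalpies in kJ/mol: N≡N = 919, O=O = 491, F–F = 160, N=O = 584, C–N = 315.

Bonds broken (reactants):
  N≡N: 1 × 919 = 919
  O=O: 1 × 491 = 491
  Σ(broken) = 1410 kJ
Bonds formed (products):
  N=O: 2 × 584 = 1168
  Σ(formed) = 1168 kJ
ΔH = Σ(broken) − Σ(formed) = 1410 − 1168 = +242 kJ

ΔH ≈ +242 kJ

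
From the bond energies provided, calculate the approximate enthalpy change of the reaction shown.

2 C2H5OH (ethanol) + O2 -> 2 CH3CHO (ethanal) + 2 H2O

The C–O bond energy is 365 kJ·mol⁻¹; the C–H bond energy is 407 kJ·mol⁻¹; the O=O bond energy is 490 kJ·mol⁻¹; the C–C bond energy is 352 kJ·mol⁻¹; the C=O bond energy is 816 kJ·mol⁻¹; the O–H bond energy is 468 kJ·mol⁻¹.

ΔH ≈ −534 kJ

Bonds broken (reactants):
  C–C: 2 × 352 = 704
  C–H: 10 × 407 = 4070
  C–O: 2 × 365 = 730
  O–H: 2 × 468 = 936
  O=O: 1 × 490 = 490
  Σ(broken) = 6930 kJ
Bonds formed (products):
  C–C: 2 × 352 = 704
  C–H: 8 × 407 = 3256
  C=O: 2 × 816 = 1632
  O–H: 4 × 468 = 1872
  Σ(formed) = 7464 kJ
ΔH = Σ(broken) − Σ(formed) = 6930 − 7464 = −534 kJ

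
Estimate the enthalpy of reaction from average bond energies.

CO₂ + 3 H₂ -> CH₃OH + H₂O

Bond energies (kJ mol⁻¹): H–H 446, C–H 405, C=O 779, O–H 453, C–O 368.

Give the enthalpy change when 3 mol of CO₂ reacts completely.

Bonds broken (reactants):
  C=O: 2 × 779 = 1558
  H–H: 3 × 446 = 1338
  Σ(broken) = 2896 kJ
Bonds formed (products):
  C–H: 3 × 405 = 1215
  C–O: 1 × 368 = 368
  O–H: 3 × 453 = 1359
  Σ(formed) = 2942 kJ
ΔH = Σ(broken) − Σ(formed) = 2896 − 2942 = −46 kJ
For 3× the reaction as written: 3 × (−46) = −138 kJ

ΔH = −138 kJ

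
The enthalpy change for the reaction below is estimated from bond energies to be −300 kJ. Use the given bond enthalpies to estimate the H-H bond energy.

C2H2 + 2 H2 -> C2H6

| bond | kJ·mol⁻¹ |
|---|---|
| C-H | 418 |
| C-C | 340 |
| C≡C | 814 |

D(H-H) ≈ 449 kJ/mol

Let D be the H-H bond energy.
Σ(broken) = 1×814 + 2×418 + 2×D = 1650 + 2D
Σ(formed) = 1×340 + 6×418 = 2848
ΔH = Σ(broken) − Σ(formed) = (1650 + 2D) − (2848) = −1198 + 2D
Setting this equal to −300 kJ gives 2D = 898, so D = 449 kJ/mol.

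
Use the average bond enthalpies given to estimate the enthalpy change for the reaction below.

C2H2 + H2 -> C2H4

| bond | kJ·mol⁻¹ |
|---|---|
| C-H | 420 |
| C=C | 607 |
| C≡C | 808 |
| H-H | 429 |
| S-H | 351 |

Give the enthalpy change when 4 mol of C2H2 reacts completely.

ΔH = −840 kJ

Bonds broken (reactants):
  C≡C: 1 × 808 = 808
  C-H: 2 × 420 = 840
  H-H: 1 × 429 = 429
  Σ(broken) = 2077 kJ
Bonds formed (products):
  C-H: 4 × 420 = 1680
  C=C: 1 × 607 = 607
  Σ(formed) = 2287 kJ
ΔH = Σ(broken) − Σ(formed) = 2077 − 2287 = −210 kJ
For 4× the reaction as written: 4 × (−210) = −840 kJ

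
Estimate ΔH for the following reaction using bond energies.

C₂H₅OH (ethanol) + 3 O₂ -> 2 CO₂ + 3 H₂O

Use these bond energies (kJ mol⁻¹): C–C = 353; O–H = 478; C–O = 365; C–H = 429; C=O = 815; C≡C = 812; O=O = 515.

Bonds broken (reactants):
  C–C: 1 × 353 = 353
  C–H: 5 × 429 = 2145
  C–O: 1 × 365 = 365
  O–H: 1 × 478 = 478
  O=O: 3 × 515 = 1545
  Σ(broken) = 4886 kJ
Bonds formed (products):
  C=O: 4 × 815 = 3260
  O–H: 6 × 478 = 2868
  Σ(formed) = 6128 kJ
ΔH = Σ(broken) − Σ(formed) = 4886 − 6128 = −1242 kJ

ΔH ≈ −1242 kJ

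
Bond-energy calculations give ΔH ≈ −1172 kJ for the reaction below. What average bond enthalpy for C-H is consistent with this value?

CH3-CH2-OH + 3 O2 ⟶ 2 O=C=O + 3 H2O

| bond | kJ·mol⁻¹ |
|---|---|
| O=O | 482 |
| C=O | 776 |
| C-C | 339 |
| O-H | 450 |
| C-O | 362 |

Let D be the C-H bond energy.
Σ(broken) = 1×339 + 5×D + 1×362 + 1×450 + 3×482 = 2597 + 5D
Σ(formed) = 4×776 + 6×450 = 5804
ΔH = Σ(broken) − Σ(formed) = (2597 + 5D) − (5804) = −3207 + 5D
Setting this equal to −1172 kJ gives 5D = 2035, so D = 407 kJ/mol.

D(C-H) ≈ 407 kJ/mol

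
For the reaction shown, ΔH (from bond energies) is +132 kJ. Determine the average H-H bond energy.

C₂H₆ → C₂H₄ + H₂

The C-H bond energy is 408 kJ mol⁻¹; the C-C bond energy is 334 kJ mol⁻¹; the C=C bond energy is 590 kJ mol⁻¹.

D(H-H) ≈ 428 kJ/mol

Let D be the H-H bond energy.
Σ(broken) = 1×334 + 6×408 = 2782
Σ(formed) = 4×408 + 1×590 + 1×D = 2222 + D
ΔH = Σ(broken) − Σ(formed) = (2782) − (2222 + D) = +560 − D
Setting this equal to +132 kJ gives D = 428 kJ/mol.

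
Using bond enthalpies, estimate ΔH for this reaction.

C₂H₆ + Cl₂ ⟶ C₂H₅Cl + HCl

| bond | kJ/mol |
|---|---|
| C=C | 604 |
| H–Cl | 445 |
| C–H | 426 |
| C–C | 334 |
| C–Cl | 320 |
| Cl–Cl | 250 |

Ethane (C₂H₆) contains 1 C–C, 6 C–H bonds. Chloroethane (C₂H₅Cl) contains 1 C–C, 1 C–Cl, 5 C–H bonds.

Bonds broken (reactants):
  C–C: 1 × 334 = 334
  C–H: 6 × 426 = 2556
  Cl–Cl: 1 × 250 = 250
  Σ(broken) = 3140 kJ
Bonds formed (products):
  C–C: 1 × 334 = 334
  C–Cl: 1 × 320 = 320
  C–H: 5 × 426 = 2130
  H–Cl: 1 × 445 = 445
  Σ(formed) = 3229 kJ
ΔH = Σ(broken) − Σ(formed) = 3140 − 3229 = −89 kJ

ΔH ≈ −89 kJ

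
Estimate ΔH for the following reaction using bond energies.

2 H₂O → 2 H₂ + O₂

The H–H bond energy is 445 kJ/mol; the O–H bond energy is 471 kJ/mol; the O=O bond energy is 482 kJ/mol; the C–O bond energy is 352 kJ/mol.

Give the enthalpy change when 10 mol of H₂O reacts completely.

Bonds broken (reactants):
  O–H: 4 × 471 = 1884
  Σ(broken) = 1884 kJ
Bonds formed (products):
  H–H: 2 × 445 = 890
  O=O: 1 × 482 = 482
  Σ(formed) = 1372 kJ
ΔH = Σ(broken) − Σ(formed) = 1884 − 1372 = +512 kJ
For 5× the reaction as written: 5 × (+512) = +2560 kJ

ΔH = +2560 kJ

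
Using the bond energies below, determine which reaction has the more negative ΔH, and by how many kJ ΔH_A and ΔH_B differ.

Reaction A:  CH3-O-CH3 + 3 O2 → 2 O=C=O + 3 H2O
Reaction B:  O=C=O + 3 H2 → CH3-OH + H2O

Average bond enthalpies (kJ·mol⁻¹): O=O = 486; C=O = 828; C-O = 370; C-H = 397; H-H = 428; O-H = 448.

Reaction A:
  Bonds broken (reactants):
    C-H: 6 × 397 = 2382
    C-O: 2 × 370 = 740
    O=O: 3 × 486 = 1458
    Σ(broken) = 4580 kJ
  Bonds formed (products):
    C=O: 4 × 828 = 3312
    O-H: 6 × 448 = 2688
    Σ(formed) = 6000 kJ
  ΔH_A = 4580 − 6000 = −1420 kJ
Reaction B:
  Bonds broken (reactants):
    C=O: 2 × 828 = 1656
    H-H: 3 × 428 = 1284
    Σ(broken) = 2940 kJ
  Bonds formed (products):
    C-H: 3 × 397 = 1191
    C-O: 1 × 370 = 370
    O-H: 3 × 448 = 1344
    Σ(formed) = 2905 kJ
  ΔH_B = 2940 − 2905 = +35 kJ
ΔH_A − ΔH_B = −1455 kJ, so reaction A has the more negative ΔH; |ΔH_A − ΔH_B| = 1455 kJ.

Reaction A, by 1455 kJ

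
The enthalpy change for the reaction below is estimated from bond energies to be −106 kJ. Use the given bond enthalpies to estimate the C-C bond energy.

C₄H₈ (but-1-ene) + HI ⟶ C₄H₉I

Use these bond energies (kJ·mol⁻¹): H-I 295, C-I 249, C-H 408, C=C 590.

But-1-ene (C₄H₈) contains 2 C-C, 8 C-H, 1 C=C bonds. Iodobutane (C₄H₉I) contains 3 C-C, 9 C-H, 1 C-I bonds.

Let D be the C-C bond energy.
Σ(broken) = 2×D + 8×408 + 1×590 + 1×295 = 4149 + 2D
Σ(formed) = 3×D + 9×408 + 1×249 = 3921 + 3D
ΔH = Σ(broken) − Σ(formed) = (4149 + 2D) − (3921 + 3D) = +228 − D
Setting this equal to −106 kJ gives D = 334 kJ/mol.

D(C-C) ≈ 334 kJ/mol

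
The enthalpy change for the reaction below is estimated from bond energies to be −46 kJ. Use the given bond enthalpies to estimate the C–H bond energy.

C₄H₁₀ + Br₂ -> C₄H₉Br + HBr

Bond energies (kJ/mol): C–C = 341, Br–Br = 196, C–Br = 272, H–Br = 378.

D(C–H) ≈ 408 kJ/mol

Let D be the C–H bond energy.
Σ(broken) = 1×196 + 3×341 + 10×D = 1219 + 10D
Σ(formed) = 1×272 + 3×341 + 9×D + 1×378 = 1673 + 9D
ΔH = Σ(broken) − Σ(formed) = (1219 + 10D) − (1673 + 9D) = −454 + D
Setting this equal to −46 kJ gives D = 408 kJ/mol.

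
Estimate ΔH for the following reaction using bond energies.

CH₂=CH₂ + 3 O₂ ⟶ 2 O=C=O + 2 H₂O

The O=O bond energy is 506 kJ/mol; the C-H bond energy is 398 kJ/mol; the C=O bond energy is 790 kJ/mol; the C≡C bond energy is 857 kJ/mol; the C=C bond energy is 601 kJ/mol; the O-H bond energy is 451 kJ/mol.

Bonds broken (reactants):
  C-H: 4 × 398 = 1592
  C=C: 1 × 601 = 601
  O=O: 3 × 506 = 1518
  Σ(broken) = 3711 kJ
Bonds formed (products):
  C=O: 4 × 790 = 3160
  O-H: 4 × 451 = 1804
  Σ(formed) = 4964 kJ
ΔH = Σ(broken) − Σ(formed) = 3711 − 4964 = −1253 kJ

ΔH ≈ −1253 kJ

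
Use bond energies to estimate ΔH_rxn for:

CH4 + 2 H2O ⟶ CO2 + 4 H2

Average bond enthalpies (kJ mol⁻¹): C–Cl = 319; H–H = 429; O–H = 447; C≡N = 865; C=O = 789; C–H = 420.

Bonds broken (reactants):
  C–H: 4 × 420 = 1680
  O–H: 4 × 447 = 1788
  Σ(broken) = 3468 kJ
Bonds formed (products):
  C=O: 2 × 789 = 1578
  H–H: 4 × 429 = 1716
  Σ(formed) = 3294 kJ
ΔH = Σ(broken) − Σ(formed) = 3468 − 3294 = +174 kJ

ΔH ≈ +174 kJ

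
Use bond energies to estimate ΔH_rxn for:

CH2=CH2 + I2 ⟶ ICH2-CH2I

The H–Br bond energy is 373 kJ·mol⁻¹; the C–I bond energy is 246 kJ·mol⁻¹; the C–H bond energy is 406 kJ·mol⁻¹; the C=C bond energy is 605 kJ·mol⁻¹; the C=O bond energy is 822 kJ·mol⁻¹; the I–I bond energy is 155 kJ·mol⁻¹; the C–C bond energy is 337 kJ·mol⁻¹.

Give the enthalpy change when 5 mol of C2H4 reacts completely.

ΔH = −345 kJ

Bonds broken (reactants):
  C–H: 4 × 406 = 1624
  C=C: 1 × 605 = 605
  I–I: 1 × 155 = 155
  Σ(broken) = 2384 kJ
Bonds formed (products):
  C–C: 1 × 337 = 337
  C–H: 4 × 406 = 1624
  C–I: 2 × 246 = 492
  Σ(formed) = 2453 kJ
ΔH = Σ(broken) − Σ(formed) = 2384 − 2453 = −69 kJ
For 5× the reaction as written: 5 × (−69) = −345 kJ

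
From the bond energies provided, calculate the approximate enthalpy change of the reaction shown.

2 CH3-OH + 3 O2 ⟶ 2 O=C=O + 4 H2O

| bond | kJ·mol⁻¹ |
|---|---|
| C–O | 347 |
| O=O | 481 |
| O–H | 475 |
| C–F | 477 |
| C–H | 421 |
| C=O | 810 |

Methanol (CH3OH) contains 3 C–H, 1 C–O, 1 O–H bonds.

Bonds broken (reactants):
  C–H: 6 × 421 = 2526
  C–O: 2 × 347 = 694
  O–H: 2 × 475 = 950
  O=O: 3 × 481 = 1443
  Σ(broken) = 5613 kJ
Bonds formed (products):
  C=O: 4 × 810 = 3240
  O–H: 8 × 475 = 3800
  Σ(formed) = 7040 kJ
ΔH = Σ(broken) − Σ(formed) = 5613 − 7040 = −1427 kJ

ΔH ≈ −1427 kJ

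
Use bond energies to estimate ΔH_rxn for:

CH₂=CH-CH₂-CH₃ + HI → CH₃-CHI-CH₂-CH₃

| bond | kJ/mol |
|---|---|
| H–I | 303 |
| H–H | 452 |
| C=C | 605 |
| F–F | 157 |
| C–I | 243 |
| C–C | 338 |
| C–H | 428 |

ΔH ≈ −101 kJ

Bonds broken (reactants):
  C–C: 2 × 338 = 676
  C–H: 8 × 428 = 3424
  C=C: 1 × 605 = 605
  H–I: 1 × 303 = 303
  Σ(broken) = 5008 kJ
Bonds formed (products):
  C–C: 3 × 338 = 1014
  C–H: 9 × 428 = 3852
  C–I: 1 × 243 = 243
  Σ(formed) = 5109 kJ
ΔH = Σ(broken) − Σ(formed) = 5008 − 5109 = −101 kJ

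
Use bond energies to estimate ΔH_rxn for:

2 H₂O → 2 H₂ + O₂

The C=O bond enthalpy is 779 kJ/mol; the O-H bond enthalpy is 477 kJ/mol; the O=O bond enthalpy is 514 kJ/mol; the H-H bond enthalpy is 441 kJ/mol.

Bonds broken (reactants):
  O-H: 4 × 477 = 1908
  Σ(broken) = 1908 kJ
Bonds formed (products):
  H-H: 2 × 441 = 882
  O=O: 1 × 514 = 514
  Σ(formed) = 1396 kJ
ΔH = Σ(broken) − Σ(formed) = 1908 − 1396 = +512 kJ

ΔH ≈ +512 kJ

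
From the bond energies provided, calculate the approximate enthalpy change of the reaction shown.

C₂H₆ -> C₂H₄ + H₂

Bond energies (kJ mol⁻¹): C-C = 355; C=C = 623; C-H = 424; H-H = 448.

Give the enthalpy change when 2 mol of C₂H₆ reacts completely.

Bonds broken (reactants):
  C-C: 1 × 355 = 355
  C-H: 6 × 424 = 2544
  Σ(broken) = 2899 kJ
Bonds formed (products):
  C-H: 4 × 424 = 1696
  C=C: 1 × 623 = 623
  H-H: 1 × 448 = 448
  Σ(formed) = 2767 kJ
ΔH = Σ(broken) − Σ(formed) = 2899 − 2767 = +132 kJ
For 2× the reaction as written: 2 × (+132) = +264 kJ

ΔH = +264 kJ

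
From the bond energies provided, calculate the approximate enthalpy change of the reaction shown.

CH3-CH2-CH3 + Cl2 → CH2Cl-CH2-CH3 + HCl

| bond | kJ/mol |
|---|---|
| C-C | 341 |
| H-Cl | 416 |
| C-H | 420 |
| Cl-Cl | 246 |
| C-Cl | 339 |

Bonds broken (reactants):
  C-C: 2 × 341 = 682
  C-H: 8 × 420 = 3360
  Cl-Cl: 1 × 246 = 246
  Σ(broken) = 4288 kJ
Bonds formed (products):
  C-C: 2 × 341 = 682
  C-Cl: 1 × 339 = 339
  C-H: 7 × 420 = 2940
  H-Cl: 1 × 416 = 416
  Σ(formed) = 4377 kJ
ΔH = Σ(broken) − Σ(formed) = 4288 − 4377 = −89 kJ

ΔH ≈ −89 kJ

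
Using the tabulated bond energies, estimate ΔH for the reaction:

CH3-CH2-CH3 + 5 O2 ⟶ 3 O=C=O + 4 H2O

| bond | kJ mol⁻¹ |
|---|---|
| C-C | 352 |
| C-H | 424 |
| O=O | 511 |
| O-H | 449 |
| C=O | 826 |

Bonds broken (reactants):
  C-C: 2 × 352 = 704
  C-H: 8 × 424 = 3392
  O=O: 5 × 511 = 2555
  Σ(broken) = 6651 kJ
Bonds formed (products):
  C=O: 6 × 826 = 4956
  O-H: 8 × 449 = 3592
  Σ(formed) = 8548 kJ
ΔH = Σ(broken) − Σ(formed) = 6651 − 8548 = −1897 kJ

ΔH ≈ −1897 kJ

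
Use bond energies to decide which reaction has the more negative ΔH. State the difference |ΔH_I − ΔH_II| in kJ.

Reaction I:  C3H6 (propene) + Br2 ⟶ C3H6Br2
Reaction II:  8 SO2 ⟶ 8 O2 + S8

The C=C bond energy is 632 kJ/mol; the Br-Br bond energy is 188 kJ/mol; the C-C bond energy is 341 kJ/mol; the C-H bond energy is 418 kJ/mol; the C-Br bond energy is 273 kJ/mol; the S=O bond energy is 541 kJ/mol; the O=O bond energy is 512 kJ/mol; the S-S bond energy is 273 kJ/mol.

Reaction I, by 2443 kJ

Reaction I:
  Bonds broken (reactants):
    Br-Br: 1 × 188 = 188
    C-C: 1 × 341 = 341
    C-H: 6 × 418 = 2508
    C=C: 1 × 632 = 632
    Σ(broken) = 3669 kJ
  Bonds formed (products):
    C-Br: 2 × 273 = 546
    C-C: 2 × 341 = 682
    C-H: 6 × 418 = 2508
    Σ(formed) = 3736 kJ
  ΔH_I = 3669 − 3736 = −67 kJ
Reaction II:
  Bonds broken (reactants):
    S=O: 16 × 541 = 8656
    Σ(broken) = 8656 kJ
  Bonds formed (products):
    O=O: 8 × 512 = 4096
    S-S: 8 × 273 = 2184
    Σ(formed) = 6280 kJ
  ΔH_II = 8656 − 6280 = +2376 kJ
ΔH_I − ΔH_II = −2443 kJ, so reaction I has the more negative ΔH; |ΔH_I − ΔH_II| = 2443 kJ.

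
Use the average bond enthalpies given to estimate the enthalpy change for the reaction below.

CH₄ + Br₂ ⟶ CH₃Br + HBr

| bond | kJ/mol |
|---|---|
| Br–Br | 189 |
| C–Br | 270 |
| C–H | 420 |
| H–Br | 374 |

Bonds broken (reactants):
  Br–Br: 1 × 189 = 189
  C–H: 4 × 420 = 1680
  Σ(broken) = 1869 kJ
Bonds formed (products):
  C–Br: 1 × 270 = 270
  C–H: 3 × 420 = 1260
  H–Br: 1 × 374 = 374
  Σ(formed) = 1904 kJ
ΔH = Σ(broken) − Σ(formed) = 1869 − 1904 = −35 kJ

ΔH ≈ −35 kJ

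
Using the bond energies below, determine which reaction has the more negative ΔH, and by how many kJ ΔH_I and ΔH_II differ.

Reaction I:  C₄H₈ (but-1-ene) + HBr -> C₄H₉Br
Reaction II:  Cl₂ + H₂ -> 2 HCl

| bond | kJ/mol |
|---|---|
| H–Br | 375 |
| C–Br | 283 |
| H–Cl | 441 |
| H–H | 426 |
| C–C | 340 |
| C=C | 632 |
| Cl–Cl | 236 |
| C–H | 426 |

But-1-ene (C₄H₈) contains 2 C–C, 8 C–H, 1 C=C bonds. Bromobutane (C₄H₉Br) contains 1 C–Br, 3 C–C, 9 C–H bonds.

Reaction I:
  Bonds broken (reactants):
    C–C: 2 × 340 = 680
    C–H: 8 × 426 = 3408
    C=C: 1 × 632 = 632
    H–Br: 1 × 375 = 375
    Σ(broken) = 5095 kJ
  Bonds formed (products):
    C–Br: 1 × 283 = 283
    C–C: 3 × 340 = 1020
    C–H: 9 × 426 = 3834
    Σ(formed) = 5137 kJ
  ΔH_I = 5095 − 5137 = −42 kJ
Reaction II:
  Bonds broken (reactants):
    Cl–Cl: 1 × 236 = 236
    H–H: 1 × 426 = 426
    Σ(broken) = 662 kJ
  Bonds formed (products):
    H–Cl: 2 × 441 = 882
    Σ(formed) = 882 kJ
  ΔH_II = 662 − 882 = −220 kJ
ΔH_I − ΔH_II = +178 kJ, so reaction II has the more negative ΔH; |ΔH_I − ΔH_II| = 178 kJ.

Reaction II, by 178 kJ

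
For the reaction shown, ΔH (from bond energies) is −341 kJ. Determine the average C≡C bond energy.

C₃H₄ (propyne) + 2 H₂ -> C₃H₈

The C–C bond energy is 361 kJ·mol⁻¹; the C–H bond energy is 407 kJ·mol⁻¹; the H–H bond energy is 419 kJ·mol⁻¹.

D(C≡C) ≈ 810 kJ/mol

Let D be the C≡C bond energy.
Σ(broken) = 1×D + 1×361 + 4×407 + 2×419 = 2827 + D
Σ(formed) = 2×361 + 8×407 = 3978
ΔH = Σ(broken) − Σ(formed) = (2827 + D) − (3978) = −1151 + D
Setting this equal to −341 kJ gives D = 810 kJ/mol.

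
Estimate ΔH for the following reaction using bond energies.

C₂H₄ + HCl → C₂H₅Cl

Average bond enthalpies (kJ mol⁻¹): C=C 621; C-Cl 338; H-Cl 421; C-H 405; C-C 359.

Bonds broken (reactants):
  C-H: 4 × 405 = 1620
  C=C: 1 × 621 = 621
  H-Cl: 1 × 421 = 421
  Σ(broken) = 2662 kJ
Bonds formed (products):
  C-C: 1 × 359 = 359
  C-Cl: 1 × 338 = 338
  C-H: 5 × 405 = 2025
  Σ(formed) = 2722 kJ
ΔH = Σ(broken) − Σ(formed) = 2662 − 2722 = −60 kJ

ΔH ≈ −60 kJ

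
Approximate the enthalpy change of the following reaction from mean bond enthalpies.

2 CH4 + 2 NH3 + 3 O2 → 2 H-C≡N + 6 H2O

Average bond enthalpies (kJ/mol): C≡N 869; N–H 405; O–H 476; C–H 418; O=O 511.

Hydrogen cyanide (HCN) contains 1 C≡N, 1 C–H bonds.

Bonds broken (reactants):
  C–H: 8 × 418 = 3344
  N–H: 6 × 405 = 2430
  O=O: 3 × 511 = 1533
  Σ(broken) = 7307 kJ
Bonds formed (products):
  C≡N: 2 × 869 = 1738
  C–H: 2 × 418 = 836
  O–H: 12 × 476 = 5712
  Σ(formed) = 8286 kJ
ΔH = Σ(broken) − Σ(formed) = 7307 − 8286 = −979 kJ

ΔH ≈ −979 kJ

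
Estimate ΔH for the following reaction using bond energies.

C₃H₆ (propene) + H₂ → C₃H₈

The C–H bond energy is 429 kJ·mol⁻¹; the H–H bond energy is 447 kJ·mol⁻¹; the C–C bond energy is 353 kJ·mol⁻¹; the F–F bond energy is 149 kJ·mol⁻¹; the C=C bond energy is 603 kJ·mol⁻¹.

Bonds broken (reactants):
  C–C: 1 × 353 = 353
  C–H: 6 × 429 = 2574
  C=C: 1 × 603 = 603
  H–H: 1 × 447 = 447
  Σ(broken) = 3977 kJ
Bonds formed (products):
  C–C: 2 × 353 = 706
  C–H: 8 × 429 = 3432
  Σ(formed) = 4138 kJ
ΔH = Σ(broken) − Σ(formed) = 3977 − 4138 = −161 kJ

ΔH ≈ −161 kJ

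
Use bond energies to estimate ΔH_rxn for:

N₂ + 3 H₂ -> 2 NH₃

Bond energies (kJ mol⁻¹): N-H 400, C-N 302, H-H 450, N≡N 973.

ΔH ≈ −77 kJ

Bonds broken (reactants):
  H-H: 3 × 450 = 1350
  N≡N: 1 × 973 = 973
  Σ(broken) = 2323 kJ
Bonds formed (products):
  N-H: 6 × 400 = 2400
  Σ(formed) = 2400 kJ
ΔH = Σ(broken) − Σ(formed) = 2323 − 2400 = −77 kJ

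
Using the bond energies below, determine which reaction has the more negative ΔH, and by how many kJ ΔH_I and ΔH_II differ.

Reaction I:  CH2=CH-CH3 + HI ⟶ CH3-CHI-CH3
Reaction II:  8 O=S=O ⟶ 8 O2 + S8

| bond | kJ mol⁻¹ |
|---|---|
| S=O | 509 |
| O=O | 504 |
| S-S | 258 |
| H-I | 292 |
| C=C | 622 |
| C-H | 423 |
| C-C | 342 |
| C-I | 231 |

Reaction I:
  Bonds broken (reactants):
    C-C: 1 × 342 = 342
    C-H: 6 × 423 = 2538
    C=C: 1 × 622 = 622
    H-I: 1 × 292 = 292
    Σ(broken) = 3794 kJ
  Bonds formed (products):
    C-C: 2 × 342 = 684
    C-H: 7 × 423 = 2961
    C-I: 1 × 231 = 231
    Σ(formed) = 3876 kJ
  ΔH_I = 3794 − 3876 = −82 kJ
Reaction II:
  Bonds broken (reactants):
    S=O: 16 × 509 = 8144
    Σ(broken) = 8144 kJ
  Bonds formed (products):
    O=O: 8 × 504 = 4032
    S-S: 8 × 258 = 2064
    Σ(formed) = 6096 kJ
  ΔH_II = 8144 − 6096 = +2048 kJ
ΔH_I − ΔH_II = −2130 kJ, so reaction I has the more negative ΔH; |ΔH_I − ΔH_II| = 2130 kJ.

Reaction I, by 2130 kJ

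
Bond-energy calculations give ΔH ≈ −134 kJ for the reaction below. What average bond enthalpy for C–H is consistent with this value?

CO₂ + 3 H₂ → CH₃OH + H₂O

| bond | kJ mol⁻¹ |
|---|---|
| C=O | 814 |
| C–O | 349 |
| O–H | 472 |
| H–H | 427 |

D(C–H) ≈ 426 kJ/mol

Let D be the C–H bond energy.
Σ(broken) = 2×814 + 3×427 = 2909
Σ(formed) = 3×D + 1×349 + 3×472 = 1765 + 3D
ΔH = Σ(broken) − Σ(formed) = (2909) − (1765 + 3D) = +1144 − 3D
Setting this equal to −134 kJ gives 3D = 1278, so D = 426 kJ/mol.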